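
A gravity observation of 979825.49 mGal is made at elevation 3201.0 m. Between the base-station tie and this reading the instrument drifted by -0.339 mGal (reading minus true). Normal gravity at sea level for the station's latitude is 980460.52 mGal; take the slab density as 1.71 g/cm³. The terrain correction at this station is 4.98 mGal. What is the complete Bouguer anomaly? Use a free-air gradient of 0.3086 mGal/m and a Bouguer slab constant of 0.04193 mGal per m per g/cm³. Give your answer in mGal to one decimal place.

128.6

Drift-corrected reading = 979825.49 − (-0.339) = 979825.829 mGal
Free-air correction = 0.3086 × 3201.0 = 987.83 mGal
Free-air anomaly = 979825.829 − 980460.52 + (987.83) = 353.139 mGal
Bouguer slab correction = 0.04193 × 1.71 × 3201.0 = 229.51 mGal
Simple Bouguer anomaly = 353.139 − (229.51) = 123.629 mGal
Complete Bouguer anomaly = 123.629 + 4.98 = 128.609 mGal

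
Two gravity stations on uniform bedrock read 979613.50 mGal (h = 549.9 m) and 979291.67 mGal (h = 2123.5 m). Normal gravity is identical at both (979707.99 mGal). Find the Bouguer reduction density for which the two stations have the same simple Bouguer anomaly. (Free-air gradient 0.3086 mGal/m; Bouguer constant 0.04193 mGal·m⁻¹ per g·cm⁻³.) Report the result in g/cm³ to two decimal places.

2.48

Δg_obs = 979291.67 − 979613.50 = -321.83 mGal over Δh = 2123.5 − 549.9 = 1573.6 m
Equal Bouguer anomalies ⇒ Δg_obs + (0.3086 − 0.04193ρ)·Δh = 0
0.3086 − 0.04193ρ = −Δg_obs/Δh = 0.20452
ρ = (0.3086 − 0.20452) / 0.04193 = 2.48 g/cm³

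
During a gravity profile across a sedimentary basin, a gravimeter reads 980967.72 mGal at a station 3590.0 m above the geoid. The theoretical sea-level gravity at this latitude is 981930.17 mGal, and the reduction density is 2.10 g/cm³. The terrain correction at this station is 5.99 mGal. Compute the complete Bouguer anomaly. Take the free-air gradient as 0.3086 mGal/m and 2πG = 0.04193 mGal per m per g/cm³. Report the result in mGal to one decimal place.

-164.7

Free-air correction = 0.3086 × 3590.0 = 1107.87 mGal
Free-air anomaly = 980967.72 − 981930.17 + (1107.87) = 145.42 mGal
Bouguer slab correction = 0.04193 × 2.10 × 3590.0 = 316.11 mGal
Simple Bouguer anomaly = 145.42 − (316.11) = -170.69 mGal
Complete Bouguer anomaly = -170.69 + 5.99 = -164.70 mGal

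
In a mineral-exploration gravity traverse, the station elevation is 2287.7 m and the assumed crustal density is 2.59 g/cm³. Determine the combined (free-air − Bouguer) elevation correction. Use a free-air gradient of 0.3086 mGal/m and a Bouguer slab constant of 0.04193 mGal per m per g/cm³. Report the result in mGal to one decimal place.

Combined gradient = 0.3086 − 0.04193 × 2.59 = 0.2000013 mGal/m
Combined elevation correction = 0.2000013 × 2287.7 = 457.5 mGal

457.5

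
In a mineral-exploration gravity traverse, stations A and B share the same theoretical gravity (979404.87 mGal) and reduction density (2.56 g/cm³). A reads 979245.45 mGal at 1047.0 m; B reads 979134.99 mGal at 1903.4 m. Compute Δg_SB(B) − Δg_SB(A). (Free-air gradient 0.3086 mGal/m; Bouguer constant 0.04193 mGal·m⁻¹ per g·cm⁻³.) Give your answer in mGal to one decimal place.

61.9

Δg_SB(A) = 979245.45 − 979404.87 + 0.3086×1047.0 − 0.04193×2.56×1047.0 = 51.30 mGal
Δg_SB(B) = 979134.99 − 979404.87 + 0.3086×1903.4 − 0.04193×2.56×1903.4 = 113.20 mGal
Difference = 113.20 − (51.30) = 61.90 mGal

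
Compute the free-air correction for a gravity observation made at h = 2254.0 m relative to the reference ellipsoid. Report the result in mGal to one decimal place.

695.6

Free-air correction = 0.3086 × 2254.0 = 695.6 mGal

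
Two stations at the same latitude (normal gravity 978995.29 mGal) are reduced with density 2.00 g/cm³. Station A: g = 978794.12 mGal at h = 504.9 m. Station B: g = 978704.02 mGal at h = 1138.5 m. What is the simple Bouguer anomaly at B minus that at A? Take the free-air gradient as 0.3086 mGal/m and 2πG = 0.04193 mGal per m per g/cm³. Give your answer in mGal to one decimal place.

52.3

Δg_SB(A) = 978794.12 − 978995.29 + 0.3086×504.9 − 0.04193×2.00×504.9 = -87.70 mGal
Δg_SB(B) = 978704.02 − 978995.29 + 0.3086×1138.5 − 0.04193×2.00×1138.5 = -35.40 mGal
Difference = -35.40 − (-87.70) = 52.30 mGal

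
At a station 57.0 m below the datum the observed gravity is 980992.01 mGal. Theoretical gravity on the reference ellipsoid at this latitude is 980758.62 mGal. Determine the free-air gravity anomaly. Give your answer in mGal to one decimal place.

215.8

Free-air correction = 0.3086 × -57.0 = -17.59 mGal
Free-air anomaly = 980992.01 − 980758.62 + (-17.59) = 215.80 mGal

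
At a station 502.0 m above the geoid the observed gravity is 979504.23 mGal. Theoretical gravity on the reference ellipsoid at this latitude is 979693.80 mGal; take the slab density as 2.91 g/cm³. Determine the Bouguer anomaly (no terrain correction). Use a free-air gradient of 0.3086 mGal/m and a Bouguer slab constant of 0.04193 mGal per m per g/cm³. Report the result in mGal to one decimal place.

Free-air correction = 0.3086 × 502.0 = 154.92 mGal
Free-air anomaly = 979504.23 − 979693.80 + (154.92) = -34.65 mGal
Bouguer slab correction = 0.04193 × 2.91 × 502.0 = 61.25 mGal
Simple Bouguer anomaly = -34.65 − (61.25) = -95.90 mGal

-95.9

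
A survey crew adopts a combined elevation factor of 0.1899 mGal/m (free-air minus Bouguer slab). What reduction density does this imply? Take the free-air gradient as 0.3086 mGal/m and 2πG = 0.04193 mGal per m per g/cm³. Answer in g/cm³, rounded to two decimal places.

2.83

0.1899 = 0.3086 − 0.04193 × ρ
ρ = (0.3086 − 0.1899) / 0.04193 = 2.83 g/cm³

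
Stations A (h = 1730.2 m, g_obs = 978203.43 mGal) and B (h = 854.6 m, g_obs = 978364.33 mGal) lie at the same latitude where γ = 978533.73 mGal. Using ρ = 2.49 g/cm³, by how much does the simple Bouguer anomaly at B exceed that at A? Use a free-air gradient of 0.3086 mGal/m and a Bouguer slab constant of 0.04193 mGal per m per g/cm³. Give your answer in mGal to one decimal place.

-17.9

Δg_SB(A) = 978203.43 − 978533.73 + 0.3086×1730.2 − 0.04193×2.49×1730.2 = 23.00 mGal
Δg_SB(B) = 978364.33 − 978533.73 + 0.3086×854.6 − 0.04193×2.49×854.6 = 5.10 mGal
Difference = 5.10 − (23.00) = -17.90 mGal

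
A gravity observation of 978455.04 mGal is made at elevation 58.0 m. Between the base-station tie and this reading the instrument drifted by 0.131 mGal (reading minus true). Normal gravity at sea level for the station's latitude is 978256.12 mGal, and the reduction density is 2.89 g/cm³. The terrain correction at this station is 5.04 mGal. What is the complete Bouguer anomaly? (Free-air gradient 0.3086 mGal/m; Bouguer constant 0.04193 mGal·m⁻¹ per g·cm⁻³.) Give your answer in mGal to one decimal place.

214.7

Drift-corrected reading = 978455.04 − (0.131) = 978454.909 mGal
Free-air correction = 0.3086 × 58.0 = 17.90 mGal
Free-air anomaly = 978454.909 − 978256.12 + (17.90) = 216.689 mGal
Bouguer slab correction = 0.04193 × 2.89 × 58.0 = 7.03 mGal
Simple Bouguer anomaly = 216.689 − (7.03) = 209.659 mGal
Complete Bouguer anomaly = 209.659 + 5.04 = 214.699 mGal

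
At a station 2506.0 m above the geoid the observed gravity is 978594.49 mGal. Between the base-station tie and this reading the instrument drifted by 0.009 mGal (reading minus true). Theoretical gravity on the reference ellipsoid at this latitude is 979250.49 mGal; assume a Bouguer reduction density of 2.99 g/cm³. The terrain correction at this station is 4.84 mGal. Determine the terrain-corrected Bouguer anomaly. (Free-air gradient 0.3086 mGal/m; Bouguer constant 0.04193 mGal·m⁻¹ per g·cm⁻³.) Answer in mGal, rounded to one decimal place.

Drift-corrected reading = 978594.49 − (0.009) = 978594.481 mGal
Free-air correction = 0.3086 × 2506.0 = 773.35 mGal
Free-air anomaly = 978594.481 − 979250.49 + (773.35) = 117.341 mGal
Bouguer slab correction = 0.04193 × 2.99 × 2506.0 = 314.18 mGal
Simple Bouguer anomaly = 117.341 − (314.18) = -196.839 mGal
Complete Bouguer anomaly = -196.839 + 4.84 = -191.999 mGal

-192.0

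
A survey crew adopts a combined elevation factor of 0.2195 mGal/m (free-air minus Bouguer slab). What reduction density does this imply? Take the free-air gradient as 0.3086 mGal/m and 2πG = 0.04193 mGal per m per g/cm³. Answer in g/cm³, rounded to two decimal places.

2.12

0.2195 = 0.3086 − 0.04193 × ρ
ρ = (0.3086 − 0.2195) / 0.04193 = 2.12 g/cm³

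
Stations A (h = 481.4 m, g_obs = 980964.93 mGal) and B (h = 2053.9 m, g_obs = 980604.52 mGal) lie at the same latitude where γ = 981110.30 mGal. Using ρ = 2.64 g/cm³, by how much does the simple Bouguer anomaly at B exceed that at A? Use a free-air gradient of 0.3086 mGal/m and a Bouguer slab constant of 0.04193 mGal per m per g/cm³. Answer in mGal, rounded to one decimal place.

Δg_SB(A) = 980964.93 − 981110.30 + 0.3086×481.4 − 0.04193×2.64×481.4 = -50.10 mGal
Δg_SB(B) = 980604.52 − 981110.30 + 0.3086×2053.9 − 0.04193×2.64×2053.9 = -99.30 mGal
Difference = -99.30 − (-50.10) = -49.20 mGal

-49.2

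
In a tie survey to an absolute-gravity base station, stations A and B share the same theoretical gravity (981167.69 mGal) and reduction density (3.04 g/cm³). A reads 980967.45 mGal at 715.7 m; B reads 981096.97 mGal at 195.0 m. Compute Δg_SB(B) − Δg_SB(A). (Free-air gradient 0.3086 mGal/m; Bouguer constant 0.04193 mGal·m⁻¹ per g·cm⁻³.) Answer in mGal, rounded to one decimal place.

Δg_SB(A) = 980967.45 − 981167.69 + 0.3086×715.7 − 0.04193×3.04×715.7 = -70.60 mGal
Δg_SB(B) = 981096.97 − 981167.69 + 0.3086×195.0 − 0.04193×3.04×195.0 = -35.40 mGal
Difference = -35.40 − (-70.60) = 35.20 mGal

35.2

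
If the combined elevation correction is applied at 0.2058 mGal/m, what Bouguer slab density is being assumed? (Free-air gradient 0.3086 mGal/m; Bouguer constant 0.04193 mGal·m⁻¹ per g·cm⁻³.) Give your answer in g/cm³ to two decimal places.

0.2058 = 0.3086 − 0.04193 × ρ
ρ = (0.3086 − 0.2058) / 0.04193 = 2.45 g/cm³

2.45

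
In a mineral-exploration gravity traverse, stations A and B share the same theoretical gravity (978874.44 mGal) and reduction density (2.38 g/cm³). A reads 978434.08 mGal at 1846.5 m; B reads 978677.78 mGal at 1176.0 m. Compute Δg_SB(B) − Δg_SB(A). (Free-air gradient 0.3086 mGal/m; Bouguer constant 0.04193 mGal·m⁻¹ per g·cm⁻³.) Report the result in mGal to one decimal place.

Δg_SB(A) = 978434.08 − 978874.44 + 0.3086×1846.5 − 0.04193×2.38×1846.5 = -54.80 mGal
Δg_SB(B) = 978677.78 − 978874.44 + 0.3086×1176.0 − 0.04193×2.38×1176.0 = 48.90 mGal
Difference = 48.90 − (-54.80) = 103.70 mGal

103.7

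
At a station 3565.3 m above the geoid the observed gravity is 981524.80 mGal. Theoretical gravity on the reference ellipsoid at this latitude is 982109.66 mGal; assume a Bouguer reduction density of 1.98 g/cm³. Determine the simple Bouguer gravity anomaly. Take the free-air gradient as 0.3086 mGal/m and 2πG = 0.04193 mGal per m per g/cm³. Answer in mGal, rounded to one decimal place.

Free-air correction = 0.3086 × 3565.3 = 1100.25 mGal
Free-air anomaly = 981524.80 − 982109.66 + (1100.25) = 515.39 mGal
Bouguer slab correction = 0.04193 × 1.98 × 3565.3 = 296.00 mGal
Simple Bouguer anomaly = 515.39 − (296.00) = 219.39 mGal

219.4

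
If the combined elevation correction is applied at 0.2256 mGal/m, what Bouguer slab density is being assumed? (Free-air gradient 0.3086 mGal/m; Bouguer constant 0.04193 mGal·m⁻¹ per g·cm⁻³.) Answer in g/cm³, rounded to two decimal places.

0.2256 = 0.3086 − 0.04193 × ρ
ρ = (0.3086 − 0.2256) / 0.04193 = 1.98 g/cm³

1.98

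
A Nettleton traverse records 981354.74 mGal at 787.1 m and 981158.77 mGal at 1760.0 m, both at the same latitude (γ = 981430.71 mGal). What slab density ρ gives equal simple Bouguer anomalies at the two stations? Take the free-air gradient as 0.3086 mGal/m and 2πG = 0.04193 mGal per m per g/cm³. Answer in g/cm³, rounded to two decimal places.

2.56

Δg_obs = 981158.77 − 981354.74 = -195.97 mGal over Δh = 1760.0 − 787.1 = 972.9 m
Equal Bouguer anomalies ⇒ Δg_obs + (0.3086 − 0.04193ρ)·Δh = 0
0.3086 − 0.04193ρ = −Δg_obs/Δh = 0.20143
ρ = (0.3086 − 0.20143) / 0.04193 = 2.56 g/cm³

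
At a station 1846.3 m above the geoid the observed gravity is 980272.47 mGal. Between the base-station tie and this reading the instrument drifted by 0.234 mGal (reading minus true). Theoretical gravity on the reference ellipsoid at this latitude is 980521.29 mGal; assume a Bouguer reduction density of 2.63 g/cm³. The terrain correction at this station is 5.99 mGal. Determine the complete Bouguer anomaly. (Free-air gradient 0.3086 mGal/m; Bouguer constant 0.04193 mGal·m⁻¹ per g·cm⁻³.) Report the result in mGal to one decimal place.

123.1

Drift-corrected reading = 980272.47 − (0.234) = 980272.236 mGal
Free-air correction = 0.3086 × 1846.3 = 569.77 mGal
Free-air anomaly = 980272.236 − 980521.29 + (569.77) = 320.716 mGal
Bouguer slab correction = 0.04193 × 2.63 × 1846.3 = 203.60 mGal
Simple Bouguer anomaly = 320.716 − (203.60) = 117.116 mGal
Complete Bouguer anomaly = 117.116 + 5.99 = 123.106 mGal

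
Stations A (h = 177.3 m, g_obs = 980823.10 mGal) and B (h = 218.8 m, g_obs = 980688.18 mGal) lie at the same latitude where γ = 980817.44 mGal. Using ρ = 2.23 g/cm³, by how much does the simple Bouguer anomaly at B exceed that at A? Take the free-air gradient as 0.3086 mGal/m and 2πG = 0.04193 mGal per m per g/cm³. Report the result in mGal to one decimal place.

Δg_SB(A) = 980823.10 − 980817.44 + 0.3086×177.3 − 0.04193×2.23×177.3 = 43.80 mGal
Δg_SB(B) = 980688.18 − 980817.44 + 0.3086×218.8 − 0.04193×2.23×218.8 = -82.20 mGal
Difference = -82.20 − (43.80) = -126.00 mGal

-126.0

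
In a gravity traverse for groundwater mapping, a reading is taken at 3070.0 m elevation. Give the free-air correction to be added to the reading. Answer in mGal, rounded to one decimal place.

947.4

Free-air correction = 0.3086 × 3070.0 = 947.4 mGal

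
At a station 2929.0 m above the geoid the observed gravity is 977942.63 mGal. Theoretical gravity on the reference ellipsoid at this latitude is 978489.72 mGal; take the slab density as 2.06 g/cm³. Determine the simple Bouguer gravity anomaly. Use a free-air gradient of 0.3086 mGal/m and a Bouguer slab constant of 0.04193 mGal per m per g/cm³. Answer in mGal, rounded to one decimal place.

Free-air correction = 0.3086 × 2929.0 = 903.89 mGal
Free-air anomaly = 977942.63 − 978489.72 + (903.89) = 356.80 mGal
Bouguer slab correction = 0.04193 × 2.06 × 2929.0 = 252.99 mGal
Simple Bouguer anomaly = 356.80 − (252.99) = 103.81 mGal

103.8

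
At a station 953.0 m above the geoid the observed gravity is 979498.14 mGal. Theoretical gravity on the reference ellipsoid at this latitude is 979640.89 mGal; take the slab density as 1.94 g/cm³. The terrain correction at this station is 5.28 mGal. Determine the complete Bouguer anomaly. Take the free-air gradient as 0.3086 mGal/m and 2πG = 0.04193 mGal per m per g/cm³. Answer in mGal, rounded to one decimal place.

Free-air correction = 0.3086 × 953.0 = 294.10 mGal
Free-air anomaly = 979498.14 − 979640.89 + (294.10) = 151.35 mGal
Bouguer slab correction = 0.04193 × 1.94 × 953.0 = 77.52 mGal
Simple Bouguer anomaly = 151.35 − (77.52) = 73.83 mGal
Complete Bouguer anomaly = 73.83 + 5.28 = 79.11 mGal

79.1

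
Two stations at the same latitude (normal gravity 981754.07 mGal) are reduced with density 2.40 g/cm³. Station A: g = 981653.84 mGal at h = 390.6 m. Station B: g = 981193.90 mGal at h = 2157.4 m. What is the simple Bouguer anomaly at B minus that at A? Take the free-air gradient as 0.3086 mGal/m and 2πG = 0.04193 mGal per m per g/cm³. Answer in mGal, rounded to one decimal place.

Δg_SB(A) = 981653.84 − 981754.07 + 0.3086×390.6 − 0.04193×2.40×390.6 = -19.00 mGal
Δg_SB(B) = 981193.90 − 981754.07 + 0.3086×2157.4 − 0.04193×2.40×2157.4 = -111.50 mGal
Difference = -111.50 − (-19.00) = -92.50 mGal

-92.5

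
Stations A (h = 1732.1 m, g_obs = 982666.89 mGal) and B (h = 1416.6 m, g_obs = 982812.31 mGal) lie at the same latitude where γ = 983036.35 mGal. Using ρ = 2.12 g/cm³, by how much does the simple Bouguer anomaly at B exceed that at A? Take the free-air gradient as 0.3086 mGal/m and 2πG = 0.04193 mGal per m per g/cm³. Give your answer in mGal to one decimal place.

Δg_SB(A) = 982666.89 − 983036.35 + 0.3086×1732.1 − 0.04193×2.12×1732.1 = 11.10 mGal
Δg_SB(B) = 982812.31 − 983036.35 + 0.3086×1416.6 − 0.04193×2.12×1416.6 = 87.20 mGal
Difference = 87.20 − (11.10) = 76.10 mGal

76.1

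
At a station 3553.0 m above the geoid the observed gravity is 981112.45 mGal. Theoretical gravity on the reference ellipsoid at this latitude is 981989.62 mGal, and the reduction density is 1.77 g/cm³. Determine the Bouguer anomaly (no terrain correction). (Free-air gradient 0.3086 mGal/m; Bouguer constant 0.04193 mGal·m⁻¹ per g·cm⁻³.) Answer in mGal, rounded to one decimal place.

-44.4

Free-air correction = 0.3086 × 3553.0 = 1096.46 mGal
Free-air anomaly = 981112.45 − 981989.62 + (1096.46) = 219.29 mGal
Bouguer slab correction = 0.04193 × 1.77 × 3553.0 = 263.69 mGal
Simple Bouguer anomaly = 219.29 − (263.69) = -44.40 mGal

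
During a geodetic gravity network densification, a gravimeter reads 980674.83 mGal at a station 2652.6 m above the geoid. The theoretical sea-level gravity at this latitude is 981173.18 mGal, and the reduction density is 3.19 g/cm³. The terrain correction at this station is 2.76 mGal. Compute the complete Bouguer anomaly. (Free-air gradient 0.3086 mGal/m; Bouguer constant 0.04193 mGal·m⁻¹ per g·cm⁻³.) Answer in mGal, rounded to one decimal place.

Free-air correction = 0.3086 × 2652.6 = 818.59 mGal
Free-air anomaly = 980674.83 − 981173.18 + (818.59) = 320.24 mGal
Bouguer slab correction = 0.04193 × 3.19 × 2652.6 = 354.80 mGal
Simple Bouguer anomaly = 320.24 − (354.80) = -34.56 mGal
Complete Bouguer anomaly = -34.56 + 2.76 = -31.80 mGal

-31.8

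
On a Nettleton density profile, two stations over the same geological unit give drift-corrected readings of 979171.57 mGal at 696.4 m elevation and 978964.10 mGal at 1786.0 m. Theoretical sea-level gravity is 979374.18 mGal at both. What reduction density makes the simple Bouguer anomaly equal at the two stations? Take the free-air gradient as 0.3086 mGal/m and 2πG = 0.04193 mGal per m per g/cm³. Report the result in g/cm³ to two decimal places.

Δg_obs = 978964.10 − 979171.57 = -207.47 mGal over Δh = 1786.0 − 696.4 = 1089.6 m
Equal Bouguer anomalies ⇒ Δg_obs + (0.3086 − 0.04193ρ)·Δh = 0
0.3086 − 0.04193ρ = −Δg_obs/Δh = 0.19041
ρ = (0.3086 − 0.19041) / 0.04193 = 2.82 g/cm³

2.82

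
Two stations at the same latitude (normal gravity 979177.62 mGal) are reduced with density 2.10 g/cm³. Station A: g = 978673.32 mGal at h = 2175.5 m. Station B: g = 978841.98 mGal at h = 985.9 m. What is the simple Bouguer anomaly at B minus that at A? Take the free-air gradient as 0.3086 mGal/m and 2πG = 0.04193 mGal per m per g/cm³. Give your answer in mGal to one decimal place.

-93.7

Δg_SB(A) = 978673.32 − 979177.62 + 0.3086×2175.5 − 0.04193×2.10×2175.5 = -24.50 mGal
Δg_SB(B) = 978841.98 − 979177.62 + 0.3086×985.9 − 0.04193×2.10×985.9 = -118.20 mGal
Difference = -118.20 − (-24.50) = -93.70 mGal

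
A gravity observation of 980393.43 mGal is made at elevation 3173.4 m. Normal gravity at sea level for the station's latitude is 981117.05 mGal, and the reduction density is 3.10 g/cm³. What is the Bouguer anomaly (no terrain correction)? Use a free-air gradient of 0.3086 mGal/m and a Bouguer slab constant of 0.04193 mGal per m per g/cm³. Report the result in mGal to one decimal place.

Free-air correction = 0.3086 × 3173.4 = 979.31 mGal
Free-air anomaly = 980393.43 − 981117.05 + (979.31) = 255.69 mGal
Bouguer slab correction = 0.04193 × 3.10 × 3173.4 = 412.49 mGal
Simple Bouguer anomaly = 255.69 − (412.49) = -156.80 mGal

-156.8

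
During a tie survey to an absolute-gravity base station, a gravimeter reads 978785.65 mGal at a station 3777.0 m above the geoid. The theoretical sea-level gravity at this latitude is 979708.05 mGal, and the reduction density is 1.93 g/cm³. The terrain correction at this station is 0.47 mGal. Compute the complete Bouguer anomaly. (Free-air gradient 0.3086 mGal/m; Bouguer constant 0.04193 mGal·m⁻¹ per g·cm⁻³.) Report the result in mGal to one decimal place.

-62.0

Free-air correction = 0.3086 × 3777.0 = 1165.58 mGal
Free-air anomaly = 978785.65 − 979708.05 + (1165.58) = 243.18 mGal
Bouguer slab correction = 0.04193 × 1.93 × 3777.0 = 305.65 mGal
Simple Bouguer anomaly = 243.18 − (305.65) = -62.47 mGal
Complete Bouguer anomaly = -62.47 + 0.47 = -62.00 mGal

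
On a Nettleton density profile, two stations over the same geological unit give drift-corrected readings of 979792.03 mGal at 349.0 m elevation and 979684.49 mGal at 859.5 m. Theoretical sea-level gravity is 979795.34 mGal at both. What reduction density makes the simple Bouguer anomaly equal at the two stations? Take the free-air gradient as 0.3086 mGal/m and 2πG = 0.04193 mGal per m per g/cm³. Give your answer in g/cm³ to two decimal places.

2.34

Δg_obs = 979684.49 − 979792.03 = -107.54 mGal over Δh = 859.5 − 349.0 = 510.5 m
Equal Bouguer anomalies ⇒ Δg_obs + (0.3086 − 0.04193ρ)·Δh = 0
0.3086 − 0.04193ρ = −Δg_obs/Δh = 0.21066
ρ = (0.3086 − 0.21066) / 0.04193 = 2.34 g/cm³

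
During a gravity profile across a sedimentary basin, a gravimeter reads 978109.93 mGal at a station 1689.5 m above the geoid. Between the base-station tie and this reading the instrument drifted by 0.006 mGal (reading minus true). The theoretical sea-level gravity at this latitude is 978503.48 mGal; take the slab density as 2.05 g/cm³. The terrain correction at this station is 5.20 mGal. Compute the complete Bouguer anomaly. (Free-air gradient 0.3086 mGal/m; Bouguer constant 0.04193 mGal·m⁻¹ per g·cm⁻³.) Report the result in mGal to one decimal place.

Drift-corrected reading = 978109.93 − (0.006) = 978109.924 mGal
Free-air correction = 0.3086 × 1689.5 = 521.38 mGal
Free-air anomaly = 978109.924 − 978503.48 + (521.38) = 127.824 mGal
Bouguer slab correction = 0.04193 × 2.05 × 1689.5 = 145.22 mGal
Simple Bouguer anomaly = 127.824 − (145.22) = -17.396 mGal
Complete Bouguer anomaly = -17.396 + 5.20 = -12.196 mGal

-12.2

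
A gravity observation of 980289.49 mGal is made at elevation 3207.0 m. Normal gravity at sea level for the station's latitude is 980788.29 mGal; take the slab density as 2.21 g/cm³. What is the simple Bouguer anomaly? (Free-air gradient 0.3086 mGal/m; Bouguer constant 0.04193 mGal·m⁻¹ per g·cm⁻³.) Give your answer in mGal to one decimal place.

193.7

Free-air correction = 0.3086 × 3207.0 = 989.68 mGal
Free-air anomaly = 980289.49 − 980788.29 + (989.68) = 490.88 mGal
Bouguer slab correction = 0.04193 × 2.21 × 3207.0 = 297.18 mGal
Simple Bouguer anomaly = 490.88 − (297.18) = 193.70 mGal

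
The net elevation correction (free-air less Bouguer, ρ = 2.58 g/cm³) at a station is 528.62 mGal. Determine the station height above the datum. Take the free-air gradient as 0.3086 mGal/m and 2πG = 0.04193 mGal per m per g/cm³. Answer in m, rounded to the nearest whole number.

2638

Combined gradient = 0.3086 − 0.04193 × 2.58 = 0.2004206 mGal/m
h = 528.62 / 0.2004206 = 2637.55 m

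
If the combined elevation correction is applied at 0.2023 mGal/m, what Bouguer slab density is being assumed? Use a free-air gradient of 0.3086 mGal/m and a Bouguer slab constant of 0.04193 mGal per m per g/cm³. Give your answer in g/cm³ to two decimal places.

0.2023 = 0.3086 − 0.04193 × ρ
ρ = (0.3086 − 0.2023) / 0.04193 = 2.54 g/cm³

2.54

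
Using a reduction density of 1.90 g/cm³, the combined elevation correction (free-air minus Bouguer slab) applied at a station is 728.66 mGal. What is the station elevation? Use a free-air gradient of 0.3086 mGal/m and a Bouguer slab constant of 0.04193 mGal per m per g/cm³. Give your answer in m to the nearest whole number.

Combined gradient = 0.3086 − 0.04193 × 1.90 = 0.2289330 mGal/m
h = 728.66 / 0.2289330 = 3182.85 m

3183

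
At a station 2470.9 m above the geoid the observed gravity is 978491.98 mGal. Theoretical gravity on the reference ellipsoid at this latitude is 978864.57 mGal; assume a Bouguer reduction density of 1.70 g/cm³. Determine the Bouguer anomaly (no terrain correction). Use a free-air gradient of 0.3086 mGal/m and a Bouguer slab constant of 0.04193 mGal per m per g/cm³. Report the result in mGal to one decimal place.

Free-air correction = 0.3086 × 2470.9 = 762.52 mGal
Free-air anomaly = 978491.98 − 978864.57 + (762.52) = 389.93 mGal
Bouguer slab correction = 0.04193 × 1.70 × 2470.9 = 176.13 mGal
Simple Bouguer anomaly = 389.93 − (176.13) = 213.80 mGal

213.8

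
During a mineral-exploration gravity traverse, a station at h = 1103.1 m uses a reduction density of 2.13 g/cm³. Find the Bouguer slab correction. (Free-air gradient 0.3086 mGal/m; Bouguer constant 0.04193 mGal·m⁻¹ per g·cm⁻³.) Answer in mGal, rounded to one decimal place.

Bouguer slab correction = 0.04193 × 2.13 × 1103.1 = 98.5 mGal

98.5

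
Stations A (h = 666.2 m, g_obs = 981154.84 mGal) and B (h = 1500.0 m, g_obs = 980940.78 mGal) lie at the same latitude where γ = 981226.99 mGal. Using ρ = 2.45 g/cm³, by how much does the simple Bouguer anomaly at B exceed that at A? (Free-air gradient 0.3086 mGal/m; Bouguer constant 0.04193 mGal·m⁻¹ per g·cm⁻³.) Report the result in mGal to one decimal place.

-42.4

Δg_SB(A) = 981154.84 − 981226.99 + 0.3086×666.2 − 0.04193×2.45×666.2 = 65.00 mGal
Δg_SB(B) = 980940.78 − 981226.99 + 0.3086×1500.0 − 0.04193×2.45×1500.0 = 22.60 mGal
Difference = 22.60 − (65.00) = -42.40 mGal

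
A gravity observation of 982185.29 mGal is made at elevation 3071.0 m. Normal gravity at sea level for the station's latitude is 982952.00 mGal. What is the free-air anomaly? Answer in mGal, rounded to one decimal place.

181.0

Free-air correction = 0.3086 × 3071.0 = 947.71 mGal
Free-air anomaly = 982185.29 − 982952.00 + (947.71) = 181.00 mGal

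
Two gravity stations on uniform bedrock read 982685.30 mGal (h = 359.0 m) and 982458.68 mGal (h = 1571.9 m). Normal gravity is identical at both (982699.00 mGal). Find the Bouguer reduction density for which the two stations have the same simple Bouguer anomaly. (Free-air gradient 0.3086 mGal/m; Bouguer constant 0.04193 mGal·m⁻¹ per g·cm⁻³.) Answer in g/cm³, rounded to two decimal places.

2.90

Δg_obs = 982458.68 − 982685.30 = -226.62 mGal over Δh = 1571.9 − 359.0 = 1212.9 m
Equal Bouguer anomalies ⇒ Δg_obs + (0.3086 − 0.04193ρ)·Δh = 0
0.3086 − 0.04193ρ = −Δg_obs/Δh = 0.18684
ρ = (0.3086 − 0.18684) / 0.04193 = 2.90 g/cm³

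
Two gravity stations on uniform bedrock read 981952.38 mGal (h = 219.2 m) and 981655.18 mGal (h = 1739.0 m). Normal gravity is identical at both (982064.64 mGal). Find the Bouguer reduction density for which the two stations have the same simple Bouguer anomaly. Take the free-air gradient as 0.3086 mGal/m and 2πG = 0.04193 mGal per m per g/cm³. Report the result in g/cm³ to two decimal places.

Δg_obs = 981655.18 − 981952.38 = -297.20 mGal over Δh = 1739.0 − 219.2 = 1519.8 m
Equal Bouguer anomalies ⇒ Δg_obs + (0.3086 − 0.04193ρ)·Δh = 0
0.3086 − 0.04193ρ = −Δg_obs/Δh = 0.19555
ρ = (0.3086 − 0.19555) / 0.04193 = 2.70 g/cm³

2.70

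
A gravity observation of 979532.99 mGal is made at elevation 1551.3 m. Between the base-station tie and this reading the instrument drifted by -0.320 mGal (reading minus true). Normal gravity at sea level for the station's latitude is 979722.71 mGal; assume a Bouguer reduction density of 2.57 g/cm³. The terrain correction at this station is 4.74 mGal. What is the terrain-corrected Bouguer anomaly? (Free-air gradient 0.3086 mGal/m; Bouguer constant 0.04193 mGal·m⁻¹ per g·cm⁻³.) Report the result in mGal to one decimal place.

126.9

Drift-corrected reading = 979532.99 − (-0.320) = 979533.310 mGal
Free-air correction = 0.3086 × 1551.3 = 478.73 mGal
Free-air anomaly = 979533.310 − 979722.71 + (478.73) = 289.330 mGal
Bouguer slab correction = 0.04193 × 2.57 × 1551.3 = 167.17 mGal
Simple Bouguer anomaly = 289.330 − (167.17) = 122.160 mGal
Complete Bouguer anomaly = 122.160 + 4.74 = 126.900 mGal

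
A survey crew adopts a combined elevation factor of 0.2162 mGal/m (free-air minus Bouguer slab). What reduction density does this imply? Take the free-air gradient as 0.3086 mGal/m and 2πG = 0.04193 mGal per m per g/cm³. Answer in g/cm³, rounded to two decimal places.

2.20

0.2162 = 0.3086 − 0.04193 × ρ
ρ = (0.3086 − 0.2162) / 0.04193 = 2.20 g/cm³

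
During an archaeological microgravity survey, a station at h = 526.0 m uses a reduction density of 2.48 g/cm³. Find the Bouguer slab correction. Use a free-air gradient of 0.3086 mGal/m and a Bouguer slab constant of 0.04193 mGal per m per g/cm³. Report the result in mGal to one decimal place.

54.7

Bouguer slab correction = 0.04193 × 2.48 × 526.0 = 54.7 mGal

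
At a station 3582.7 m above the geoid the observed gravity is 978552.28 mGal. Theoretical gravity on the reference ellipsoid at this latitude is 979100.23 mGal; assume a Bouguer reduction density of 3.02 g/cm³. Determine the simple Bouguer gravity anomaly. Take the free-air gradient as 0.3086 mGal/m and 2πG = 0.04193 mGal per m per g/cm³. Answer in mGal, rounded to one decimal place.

Free-air correction = 0.3086 × 3582.7 = 1105.62 mGal
Free-air anomaly = 978552.28 − 979100.23 + (1105.62) = 557.67 mGal
Bouguer slab correction = 0.04193 × 3.02 × 3582.7 = 453.67 mGal
Simple Bouguer anomaly = 557.67 − (453.67) = 104.00 mGal

104.0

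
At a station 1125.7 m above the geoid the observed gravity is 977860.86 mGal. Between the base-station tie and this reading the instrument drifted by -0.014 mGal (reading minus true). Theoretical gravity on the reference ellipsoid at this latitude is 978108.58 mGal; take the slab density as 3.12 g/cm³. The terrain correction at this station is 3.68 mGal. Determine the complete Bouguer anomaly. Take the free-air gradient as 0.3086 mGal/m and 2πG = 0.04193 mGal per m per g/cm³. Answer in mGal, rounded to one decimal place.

Drift-corrected reading = 977860.86 − (-0.014) = 977860.874 mGal
Free-air correction = 0.3086 × 1125.7 = 347.39 mGal
Free-air anomaly = 977860.874 − 978108.58 + (347.39) = 99.684 mGal
Bouguer slab correction = 0.04193 × 3.12 × 1125.7 = 147.27 mGal
Simple Bouguer anomaly = 99.684 − (147.27) = -47.586 mGal
Complete Bouguer anomaly = -47.586 + 3.68 = -43.906 mGal

-43.9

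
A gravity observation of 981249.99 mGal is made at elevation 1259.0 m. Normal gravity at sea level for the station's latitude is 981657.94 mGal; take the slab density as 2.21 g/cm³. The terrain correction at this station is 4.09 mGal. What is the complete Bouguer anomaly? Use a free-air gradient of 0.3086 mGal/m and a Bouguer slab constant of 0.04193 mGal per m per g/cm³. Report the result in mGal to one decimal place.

-132.0

Free-air correction = 0.3086 × 1259.0 = 388.53 mGal
Free-air anomaly = 981249.99 − 981657.94 + (388.53) = -19.42 mGal
Bouguer slab correction = 0.04193 × 2.21 × 1259.0 = 116.67 mGal
Simple Bouguer anomaly = -19.42 − (116.67) = -136.09 mGal
Complete Bouguer anomaly = -136.09 + 4.09 = -132.00 mGal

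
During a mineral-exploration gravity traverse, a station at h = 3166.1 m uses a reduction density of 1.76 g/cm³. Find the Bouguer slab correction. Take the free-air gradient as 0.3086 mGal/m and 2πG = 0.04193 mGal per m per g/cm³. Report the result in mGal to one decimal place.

233.6

Bouguer slab correction = 0.04193 × 1.76 × 3166.1 = 233.6 mGal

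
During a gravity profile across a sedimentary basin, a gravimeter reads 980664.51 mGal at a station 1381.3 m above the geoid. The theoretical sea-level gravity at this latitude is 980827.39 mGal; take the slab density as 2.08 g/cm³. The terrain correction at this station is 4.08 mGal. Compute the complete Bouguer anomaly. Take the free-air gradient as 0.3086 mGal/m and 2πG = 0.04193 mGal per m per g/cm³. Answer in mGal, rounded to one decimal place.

Free-air correction = 0.3086 × 1381.3 = 426.27 mGal
Free-air anomaly = 980664.51 − 980827.39 + (426.27) = 263.39 mGal
Bouguer slab correction = 0.04193 × 2.08 × 1381.3 = 120.47 mGal
Simple Bouguer anomaly = 263.39 − (120.47) = 142.92 mGal
Complete Bouguer anomaly = 142.92 + 4.08 = 147.00 mGal

147.0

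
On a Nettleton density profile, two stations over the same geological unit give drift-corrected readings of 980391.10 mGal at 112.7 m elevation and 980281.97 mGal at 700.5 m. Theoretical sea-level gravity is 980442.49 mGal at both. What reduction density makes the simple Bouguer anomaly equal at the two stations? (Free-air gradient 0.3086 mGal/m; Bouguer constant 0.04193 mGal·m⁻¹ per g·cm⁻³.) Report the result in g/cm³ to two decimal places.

2.93

Δg_obs = 980281.97 − 980391.10 = -109.13 mGal over Δh = 700.5 − 112.7 = 587.8 m
Equal Bouguer anomalies ⇒ Δg_obs + (0.3086 − 0.04193ρ)·Δh = 0
0.3086 − 0.04193ρ = −Δg_obs/Δh = 0.18566
ρ = (0.3086 − 0.18566) / 0.04193 = 2.93 g/cm³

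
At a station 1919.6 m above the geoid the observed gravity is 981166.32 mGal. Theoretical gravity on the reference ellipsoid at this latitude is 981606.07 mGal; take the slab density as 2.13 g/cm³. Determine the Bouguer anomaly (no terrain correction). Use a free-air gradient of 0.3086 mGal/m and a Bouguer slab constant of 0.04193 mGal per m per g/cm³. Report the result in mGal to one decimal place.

-18.8

Free-air correction = 0.3086 × 1919.6 = 592.39 mGal
Free-air anomaly = 981166.32 − 981606.07 + (592.39) = 152.64 mGal
Bouguer slab correction = 0.04193 × 2.13 × 1919.6 = 171.44 mGal
Simple Bouguer anomaly = 152.64 − (171.44) = -18.80 mGal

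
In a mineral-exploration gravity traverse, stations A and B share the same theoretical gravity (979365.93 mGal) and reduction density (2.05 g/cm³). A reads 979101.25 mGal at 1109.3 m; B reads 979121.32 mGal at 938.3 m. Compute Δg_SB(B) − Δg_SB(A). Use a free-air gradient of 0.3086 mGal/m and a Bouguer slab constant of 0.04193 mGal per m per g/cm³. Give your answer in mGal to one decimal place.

Δg_SB(A) = 979101.25 − 979365.93 + 0.3086×1109.3 − 0.04193×2.05×1109.3 = -17.70 mGal
Δg_SB(B) = 979121.32 − 979365.93 + 0.3086×938.3 − 0.04193×2.05×938.3 = -35.70 mGal
Difference = -35.70 − (-17.70) = -18.00 mGal

-18.0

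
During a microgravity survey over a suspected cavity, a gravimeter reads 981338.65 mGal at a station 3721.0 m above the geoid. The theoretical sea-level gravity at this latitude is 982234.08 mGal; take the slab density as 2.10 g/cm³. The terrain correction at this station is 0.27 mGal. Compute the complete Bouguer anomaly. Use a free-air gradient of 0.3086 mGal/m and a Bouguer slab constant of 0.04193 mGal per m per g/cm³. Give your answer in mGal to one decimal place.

-74.5

Free-air correction = 0.3086 × 3721.0 = 1148.30 mGal
Free-air anomaly = 981338.65 − 982234.08 + (1148.30) = 252.87 mGal
Bouguer slab correction = 0.04193 × 2.10 × 3721.0 = 327.65 mGal
Simple Bouguer anomaly = 252.87 − (327.65) = -74.78 mGal
Complete Bouguer anomaly = -74.78 + 0.27 = -74.51 mGal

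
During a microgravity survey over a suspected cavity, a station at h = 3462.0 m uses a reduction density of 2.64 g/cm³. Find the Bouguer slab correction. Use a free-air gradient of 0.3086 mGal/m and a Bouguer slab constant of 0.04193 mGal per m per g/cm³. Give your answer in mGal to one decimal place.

383.2

Bouguer slab correction = 0.04193 × 2.64 × 3462.0 = 383.2 mGal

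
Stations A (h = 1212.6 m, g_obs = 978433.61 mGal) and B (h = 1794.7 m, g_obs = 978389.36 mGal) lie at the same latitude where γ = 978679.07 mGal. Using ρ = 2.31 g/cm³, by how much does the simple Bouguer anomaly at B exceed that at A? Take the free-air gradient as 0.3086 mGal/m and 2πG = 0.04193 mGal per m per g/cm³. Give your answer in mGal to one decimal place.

79.0

Δg_SB(A) = 978433.61 − 978679.07 + 0.3086×1212.6 − 0.04193×2.31×1212.6 = 11.30 mGal
Δg_SB(B) = 978389.36 − 978679.07 + 0.3086×1794.7 − 0.04193×2.31×1794.7 = 90.30 mGal
Difference = 90.30 − (11.30) = 79.00 mGal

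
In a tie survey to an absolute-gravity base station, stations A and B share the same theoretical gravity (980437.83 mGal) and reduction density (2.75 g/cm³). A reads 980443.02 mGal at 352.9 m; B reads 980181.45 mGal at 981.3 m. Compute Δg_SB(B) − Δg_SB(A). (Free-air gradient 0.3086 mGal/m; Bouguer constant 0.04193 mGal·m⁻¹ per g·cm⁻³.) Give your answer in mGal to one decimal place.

-140.1

Δg_SB(A) = 980443.02 − 980437.83 + 0.3086×352.9 − 0.04193×2.75×352.9 = 73.40 mGal
Δg_SB(B) = 980181.45 − 980437.83 + 0.3086×981.3 − 0.04193×2.75×981.3 = -66.70 mGal
Difference = -66.70 − (73.40) = -140.10 mGal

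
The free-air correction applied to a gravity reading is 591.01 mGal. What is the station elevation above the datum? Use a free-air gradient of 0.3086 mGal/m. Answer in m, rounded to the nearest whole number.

h = 591.01 / 0.3086 = 1915.13 m

1915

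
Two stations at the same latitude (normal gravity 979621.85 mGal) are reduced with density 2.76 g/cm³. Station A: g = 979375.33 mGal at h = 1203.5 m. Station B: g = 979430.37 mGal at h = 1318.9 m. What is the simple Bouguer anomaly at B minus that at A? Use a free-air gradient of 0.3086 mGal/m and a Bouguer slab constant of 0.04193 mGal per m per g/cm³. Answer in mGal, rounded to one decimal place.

77.3

Δg_SB(A) = 979375.33 − 979621.85 + 0.3086×1203.5 − 0.04193×2.76×1203.5 = -14.40 mGal
Δg_SB(B) = 979430.37 − 979621.85 + 0.3086×1318.9 − 0.04193×2.76×1318.9 = 62.90 mGal
Difference = 62.90 − (-14.40) = 77.30 mGal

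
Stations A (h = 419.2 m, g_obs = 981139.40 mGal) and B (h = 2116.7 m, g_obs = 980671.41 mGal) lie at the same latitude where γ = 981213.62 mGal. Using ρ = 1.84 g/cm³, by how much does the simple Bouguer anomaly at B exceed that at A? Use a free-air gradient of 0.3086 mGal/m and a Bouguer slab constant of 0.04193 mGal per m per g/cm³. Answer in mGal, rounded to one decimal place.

Δg_SB(A) = 981139.40 − 981213.62 + 0.3086×419.2 − 0.04193×1.84×419.2 = 22.80 mGal
Δg_SB(B) = 980671.41 − 981213.62 + 0.3086×2116.7 − 0.04193×1.84×2116.7 = -52.30 mGal
Difference = -52.30 − (22.80) = -75.10 mGal

-75.1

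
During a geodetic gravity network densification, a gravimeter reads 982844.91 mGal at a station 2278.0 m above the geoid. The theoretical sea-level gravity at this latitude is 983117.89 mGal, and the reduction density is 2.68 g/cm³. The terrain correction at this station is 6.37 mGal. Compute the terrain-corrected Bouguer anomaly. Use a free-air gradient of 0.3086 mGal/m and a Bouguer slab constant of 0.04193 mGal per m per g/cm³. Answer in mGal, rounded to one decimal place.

Free-air correction = 0.3086 × 2278.0 = 702.99 mGal
Free-air anomaly = 982844.91 − 983117.89 + (702.99) = 430.01 mGal
Bouguer slab correction = 0.04193 × 2.68 × 2278.0 = 255.98 mGal
Simple Bouguer anomaly = 430.01 − (255.98) = 174.03 mGal
Complete Bouguer anomaly = 174.03 + 6.37 = 180.40 mGal

180.4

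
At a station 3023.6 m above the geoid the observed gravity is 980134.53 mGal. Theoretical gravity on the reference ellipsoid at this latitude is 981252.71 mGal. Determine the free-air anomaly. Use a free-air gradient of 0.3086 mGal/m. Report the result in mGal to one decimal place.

Free-air correction = 0.3086 × 3023.6 = 933.08 mGal
Free-air anomaly = 980134.53 − 981252.71 + (933.08) = -185.10 mGal

-185.1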